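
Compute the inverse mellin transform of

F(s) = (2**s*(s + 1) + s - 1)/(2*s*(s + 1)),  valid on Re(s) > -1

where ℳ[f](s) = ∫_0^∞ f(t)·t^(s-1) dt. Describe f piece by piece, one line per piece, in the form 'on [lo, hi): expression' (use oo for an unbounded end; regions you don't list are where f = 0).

on [0, 1): t
on [1, 2): 1/2

slice at 1, transform all 2 pieces, and sum them
between 0 and 1 the integrand is t·t^(s-1)
[1, 2) adds the kernel integral of 1/2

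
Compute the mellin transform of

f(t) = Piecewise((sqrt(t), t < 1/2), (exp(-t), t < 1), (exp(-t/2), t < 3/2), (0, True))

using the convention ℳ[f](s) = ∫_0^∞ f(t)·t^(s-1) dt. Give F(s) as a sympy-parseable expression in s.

cuts at 1/2, 1: linearity sums the 3 kernel integrals
[0, 1/2) adds the kernel integral of sqrt(t)
the [1/2, 1) slice contributes ∫ exp(-t)·t^(s-1) dt
∫ exp(-t/2)·t^(s-1) over [1, 3/2)

(2**s*(2*s + 1)*uppergamma(s, 1/2) - 2**s*(2*s + 1)*uppergamma(s, 1) + 4**s*(2*s + 1)*uppergamma(s, 1/2) - 4**s*(2*s + 1)*uppergamma(s, 3/4) + sqrt(2))/(2**s*(2*s + 1))
  Re(s) > -1/2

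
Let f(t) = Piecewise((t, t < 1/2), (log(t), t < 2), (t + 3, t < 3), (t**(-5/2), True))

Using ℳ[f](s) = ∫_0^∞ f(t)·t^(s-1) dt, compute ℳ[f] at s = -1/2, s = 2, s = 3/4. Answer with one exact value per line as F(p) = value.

F(-1/2) = sqrt(2)*(-486*log(2) + sqrt(2) + 648)/162
F(2) = 2*sqrt(3)/3 + 17*log(2)/8 + 207/16
F(3/4) = 2**(1/4)*(-436*sqrt(2) + 2*2**(3/4)*3**(1/4) + 65 + log(2**(42 + 84*sqrt(2))) + 180*6**(3/4))/63

split f at 1/2, 2, 3: ℳ[f](s) collects 4 kernel integrals
over [0, 1/2), the kernel integral of t enters the sum
segment [1/2, 2) carries log(t); integrate it
segment [2, 3) carries (t + 3); integrate it
over [3, ∞), the kernel integral of t**(-5/2) enters the sum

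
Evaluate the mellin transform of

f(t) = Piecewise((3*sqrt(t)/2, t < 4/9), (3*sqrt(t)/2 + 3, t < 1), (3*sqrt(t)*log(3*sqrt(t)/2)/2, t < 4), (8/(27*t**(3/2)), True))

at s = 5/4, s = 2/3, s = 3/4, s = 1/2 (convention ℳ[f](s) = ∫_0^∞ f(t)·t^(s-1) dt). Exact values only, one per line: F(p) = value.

F(5/4) = -1808*sqrt(2)/1323 - 6*log(3)/7 - 16*sqrt(6)/45 + 6*log(2)/7 + 858/245 + 48*sqrt(2)*log(3)/7
F(2/3) = -4664*2**(1/3)/2205 - 2**(1/3)*3**(2/3) - 9*log(3)/7 + 9*log(2)/7 + 621/98 + 36*2**(1/3)*log(3)/7
F(3/4) = -3688*sqrt(2)/2025 - 8*sqrt(6)/9 - 6*log(3)/5 + 6*log(2)/5 + 142/25 + 24*sqrt(2)*log(3)/5
F(1/2) = 143/108 + log(162*sqrt(6))

peel off the power substitution: 3*t/2 on [0, 2/3); 3*t/2 + 3 on [2/3, 1); 3*t*log(3*t/2)/2 on [1, 2); …
reversing the common scale on t: t/2 on [0, 2); t/2 + 3 on [2, 3); t*log(t/2)/2 on [3, 6); …
reversing the common scale on t: t on [0, 1); t + 3 on [1, 3/2); t*log(t) on [3/2, 3); …
decompose at 4/9, 1, 4; ℳ[f](s) sums the 4 pieces' integrals
over [0, 4/9), the kernel integral of 3*sqrt(t)/2 enters the sum
piece [4/9, 1): integrate (3*sqrt(t)/2 + 3) against the kernel
on [1, 4): add ∫ 3*sqrt(t)*log(3*sqrt(t)/2)/2·t^(s-1) dt
segment [4, ∞) carries 8/(27*t**(3/2)); integrate it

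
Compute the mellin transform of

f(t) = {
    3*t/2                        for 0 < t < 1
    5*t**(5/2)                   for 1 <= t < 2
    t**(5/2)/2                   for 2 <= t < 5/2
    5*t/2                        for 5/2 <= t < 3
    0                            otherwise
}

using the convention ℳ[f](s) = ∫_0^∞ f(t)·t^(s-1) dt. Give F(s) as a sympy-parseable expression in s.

split f at 1, 2, 5/2: ℳ[f](s) collects 4 kernel integrals
∫ 3*t/2·t^(s-1) over [0, 1)
∫ over [1, 2) of 5*t**(5/2)·t^(s-1) joins the sum
∫ t**(5/2)/2·t^(s-1) over [2, 5/2)
∫ over [5/2, 3) of 5*t/2·t^(s-1) joins the sum

(18*2**(s + 5/2)*(s + 1) + 5*3**(s + 1)*(2*s + 5) - 5*(5/2)**(s + 1)*(2*s + 5) + 2*(5/2)**(s + 5/2)*(s + 1) - 14*s - 5)/(2*(s + 1)*(2*s + 5))
  Re(s) > -1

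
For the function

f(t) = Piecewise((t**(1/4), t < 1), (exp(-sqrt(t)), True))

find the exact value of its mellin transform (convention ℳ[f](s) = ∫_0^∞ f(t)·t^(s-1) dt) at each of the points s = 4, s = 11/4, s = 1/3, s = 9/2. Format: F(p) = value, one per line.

invert the power substitution to get sqrt(t) on [0, 1); exp(-t) on [1, ∞)
decompose at 1; ℳ[f](s) sums the 2 pieces' integrals
between 0 and 1 the integrand is t**(1/4)·t^(s-1)
segment 1 to ∞ holds exp(-sqrt(t)); add its integral

F(4) = 4/17 + 27400*exp(-1)
F(11/4) = (E*(16 + 2835*sqrt(pi)*erfc(1)) + 11490)*exp(-1)/48
F(1/3) = 2*uppergamma(2/3, 1) + 12/7
F(9/2) = 4/19 + 219202*exp(-1)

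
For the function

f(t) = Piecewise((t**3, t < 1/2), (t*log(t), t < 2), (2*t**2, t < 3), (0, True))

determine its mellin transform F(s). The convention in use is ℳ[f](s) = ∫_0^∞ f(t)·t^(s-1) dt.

back out the power substitution: t**(3/2) on [0, 1/4); sqrt(t)*log(sqrt(t)) on [1/4, 4); 2*t on [4, 9)
undo the shared t-power: t on [0, 1/4); log(sqrt(t)) on [1/4, 4); 2*sqrt(t) on [4, 9)
invert the power substitution to get t**2 on [0, 1/2); log(t) on [1/2, 2); 2*t on [2, 3)
along the cuts 1/2, 2, ℳ[f](s) splits into 3 integrals
the [0, 1/2) slice contributes ∫ t**3·t^(s-1) dt
piece [1/2, 2): integrate t*log(t) against the kernel
the [2, 3) slice contributes ∫ 2*t**2·t^(s-1) dt

(-64*2**(2*s)*(s + 1)**2*(s + 3) + 16*2**(2*s)*(s + 1)*(s + 2)*(s + 3)*log(2) - 16*2**(2*s)*(s + 2)*(s + 3) + 144*6**s*(s + 1)**2*(s + 3) + (s + 1)**2*(s + 2) + 4*(s + 1)*(s + 2)*(s + 3)*log(2) + 4*(s + 2)*(s + 3))/(8*2**s*(s + 1)**2*(s + 2)*(s + 3))
  Re(s) > -3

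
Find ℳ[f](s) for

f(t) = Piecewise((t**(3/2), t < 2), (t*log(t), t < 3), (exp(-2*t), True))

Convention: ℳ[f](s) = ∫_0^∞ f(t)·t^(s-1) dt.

f breaks at 2, 3 into 3 integrals to sum
[0, 2) adds the kernel integral of t**(3/2)
segment 2 to 3 holds t*log(t); add its integral
piece [3, ∞): integrate exp(-2*t) against the kernel

(-12**s*s*(2*s + 3)*log(4) - 12**s*(2*s + 3)*log(4) + 12**s*(4*s + 6) + 12**s*sqrt(2)*(4*s**2 + 8*s + 4) + 3*18**s*s*(2*s + 3)*log(3) + 18**s*(-6*s - 9) + 3*18**s*(2*s + 3)*log(3) + 3**s*(2*s + 3)*(s**2 + 2*s + 1)*uppergamma(s, 6))/(6**s*(2*s + 3)*(s**2 + 2*s + 1))
  Re(s) > -3/2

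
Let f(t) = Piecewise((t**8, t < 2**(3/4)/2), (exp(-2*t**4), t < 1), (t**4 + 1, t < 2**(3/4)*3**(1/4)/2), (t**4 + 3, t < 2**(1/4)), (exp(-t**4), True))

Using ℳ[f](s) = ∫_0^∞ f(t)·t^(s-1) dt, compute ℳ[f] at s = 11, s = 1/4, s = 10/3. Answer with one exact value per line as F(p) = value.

reversing the power substitution: t**4 on [0, sqrt(2)/2); exp(-2*t**2) on [sqrt(2)/2, 1); t**2 + 1 on [1, sqrt(6)/2); …
strip the power substitution: t**2 on [0, 1/2); exp(-2*t) on [1/2, 1); t + 1 on [1, 3/2); …
integrate the 5 segments split at 2**(3/4)/2, 1, 2**(3/4)*3**(1/4)/2, 2**(1/4), then add the results
∫ t**8·t^(s-1) over [0, 2**(3/4)/2)
segment [2**(3/4)/2, 1) carries exp(-2*t**4); integrate it
between 1 and 2**(3/4)*3**(1/4)/2 the integrand is (t**4 + 1)·t^(s-1)
∫ over [2**(3/4)*3**(1/4)/2, 2**(1/4)) of (t**4 + 3)·t^(s-1) joins the sum
for t in [2**(1/4), ∞): the term is ∫ exp(-t**4)·t^(s-1)

F(11) = 2**(1/4)*(-20520*3**(3/4) - 7904*2**(3/4) - 3135*uppergamma(11/4, 2) + 165 + 3135*uppergamma(11/4, 1) + 12540*2**(3/4)*uppergamma(11/4, 2) + 162944*sqrt(2))/100320
F(1/4) = 2**(15/16)*(-17952*3**(1/16) - 9504*2**(1/16) - 561*uppergamma(1/16, 2) + 561*2**(1/16)*uppergamma(1/16, 2) + 68 + 561*uppergamma(1/16, 1) + 27984*2**(1/8))/4488
F(10/3) = 2**(1/6)*(-4488*3**(5/6) - 3264*2**(5/6) - 1870*uppergamma(5/6, 2) + 165 + 1870*2**(5/6)*uppergamma(5/6, 2) + 1870*uppergamma(5/6, 1) + 17544*2**(2/3))/14960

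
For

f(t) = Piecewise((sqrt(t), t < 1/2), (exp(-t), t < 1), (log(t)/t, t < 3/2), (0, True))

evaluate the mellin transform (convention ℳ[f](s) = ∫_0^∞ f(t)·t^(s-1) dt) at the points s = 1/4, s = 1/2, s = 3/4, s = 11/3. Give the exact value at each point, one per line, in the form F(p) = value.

F(1/4) = -16*2**(3/4)*3**(1/4)/27 + log(2**(4*2**(3/4)*3**(1/4)/9)/3**(4*2**(3/4)*3**(1/4)/9)) - uppergamma(1/4, 1) + uppergamma(1/4, 1/2) + 2*2**(1/4)/3 + 16/9
F(1/2) = -4*sqrt(6)/3 + log(2**(2*sqrt(6)/3)/3**(2*sqrt(6)/3)) - sqrt(pi)*erfc(1) + sqrt(pi)*erfc(sqrt(2)/2) + 9/2
F(3/4) = -16*2**(1/4)*3**(3/4)/3 + log(2**(4*2**(1/4)*3**(3/4)/3)/3**(4*2**(1/4)*3**(3/4)/3)) - uppergamma(3/4, 1) + 2**(3/4)/5 + uppergamma(3/4, 1/2) + 16
F(11/3) = -uppergamma(11/3, 1) - 81*2**(1/3)*3**(2/3)/512 + 3*2**(5/6)/400 + 9/64 + log(3**(27*2**(1/3)*3**(2/3)/64)/2**(27*2**(1/3)*3**(2/3)/64)) + uppergamma(11/3, 1/2)

linearity at 1/2, 1 turns ℳ[f](s) into 3 summed integrals
over [0, 1/2), the kernel integral of sqrt(t) enters the sum
on [1/2, 1) integrate f = exp(-t) against the kernel
for t in [1, 3/2): the term is ∫ log(t)/t·t^(s-1)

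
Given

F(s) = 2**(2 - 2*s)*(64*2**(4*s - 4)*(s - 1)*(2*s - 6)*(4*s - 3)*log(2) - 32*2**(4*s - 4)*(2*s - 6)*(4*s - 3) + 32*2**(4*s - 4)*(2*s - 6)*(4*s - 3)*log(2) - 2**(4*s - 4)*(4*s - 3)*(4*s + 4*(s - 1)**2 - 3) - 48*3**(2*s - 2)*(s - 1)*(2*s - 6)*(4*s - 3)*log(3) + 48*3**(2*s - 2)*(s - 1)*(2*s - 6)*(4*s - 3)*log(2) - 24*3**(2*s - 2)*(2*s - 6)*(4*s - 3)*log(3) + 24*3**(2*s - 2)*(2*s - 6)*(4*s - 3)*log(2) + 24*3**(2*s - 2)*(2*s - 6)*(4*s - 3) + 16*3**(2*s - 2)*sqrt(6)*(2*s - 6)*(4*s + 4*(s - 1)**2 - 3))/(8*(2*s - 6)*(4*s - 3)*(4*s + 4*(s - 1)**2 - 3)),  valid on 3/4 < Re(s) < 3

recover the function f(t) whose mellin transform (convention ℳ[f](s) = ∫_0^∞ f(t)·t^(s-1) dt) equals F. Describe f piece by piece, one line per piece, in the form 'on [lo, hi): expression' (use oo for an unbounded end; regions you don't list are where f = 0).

on [0, 9/4): t**(-3/4)
on [9/4, 4): log(sqrt(t))/sqrt(t)
on [4, oo): t**(-3)

strip the shared t-power: t**(1/4) on [0, 9/4); sqrt(t)*log(sqrt(t)) on [9/4, 4); t**(-2) on [4, ∞)
peel off the power substitution: sqrt(t) on [0, 3/2); t*log(t) on [3/2, 2); t**(-4) on [2, ∞)
linearity at 9/4, 4 turns ℳ[f](s) into 3 summed integrals
[0, 9/4) adds the kernel integral of t**(-3/4)
segment [9/4, 4) carries log(sqrt(t))/sqrt(t); integrate it
over [4, ∞), the kernel integral of t**(-3) enters the sum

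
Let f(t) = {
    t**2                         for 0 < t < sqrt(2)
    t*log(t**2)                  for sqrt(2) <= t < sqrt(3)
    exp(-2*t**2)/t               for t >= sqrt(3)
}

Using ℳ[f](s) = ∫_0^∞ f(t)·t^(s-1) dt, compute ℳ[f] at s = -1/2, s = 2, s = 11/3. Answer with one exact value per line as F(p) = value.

F(-1/2) = -8*3**(1/4) + 2**(3/4)*uppergamma(-3/4, 6)/2 + 2*2**(3/4)/3 + log(3**(2*3**(1/4))/2**(2*2**(1/4))) + 8*2**(1/4)
F(2) = -2*sqrt(3)/3 + sqrt(2)*sqrt(pi)*erfc(sqrt(6))/4 + 4*sqrt(2)/9 + 1 + log(3**(sqrt(3))/2**(2*sqrt(2)/3))
F(11/3) = -81*3**(1/3)/98 - 6*2**(1/3)*log(2)/7 + 2**(2/3)*uppergamma(4/3, 6)/8 + 18*2**(1/3)/49 + 12*2**(5/6)/17 + 27*3**(1/3)*log(3)/14

strip the shared t-power: t**3 on [0, sqrt(2)); t**2*log(t**2) on [sqrt(2), sqrt(3)); exp(-2*t**2) on [sqrt(3), ∞)
peel off the power substitution: t**(3/2) on [0, 2); t*log(t) on [2, 3); exp(-2*t) on [3, ∞)
breakpoints sqrt(2), sqrt(3): one integral from each of the 3 segments
segment 0 to sqrt(2) holds t**2; add its integral
segment [sqrt(2), sqrt(3)) carries t*log(t**2); integrate it
on [sqrt(3), ∞): add ∫ exp(-2*t**2)/t·t^(s-1) dt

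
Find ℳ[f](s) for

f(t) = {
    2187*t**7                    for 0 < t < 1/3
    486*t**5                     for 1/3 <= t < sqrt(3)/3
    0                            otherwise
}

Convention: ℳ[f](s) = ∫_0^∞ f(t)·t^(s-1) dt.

(2*3**(s/2 + 5/2)*(s + 7) - s - 9)/(3**s*(s + 5)*(s + 7))
  Re(s) > -7

peel off the common scale on t: t**7 on [0, 1); 2*t**5 on [1, sqrt(3))
strip the power substitution: t**(7/2) on [0, 1); 2*t**(5/2) on [1, 3)
back out the shared t-power: t**(3/2) on [0, 1); 2*sqrt(t) on [1, 3)
the 2 pieces separated at 1/3 each add one integral
∫ 2187*t**7·t^(s-1) over [0, 1/3)
over [1/3, sqrt(3)/3), the kernel integral of 486*t**5 enters the sum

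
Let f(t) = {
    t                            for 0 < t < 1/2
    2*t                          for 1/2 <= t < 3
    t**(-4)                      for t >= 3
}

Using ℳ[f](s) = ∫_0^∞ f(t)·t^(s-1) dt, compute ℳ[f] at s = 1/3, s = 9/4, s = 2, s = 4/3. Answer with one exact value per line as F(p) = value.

F(1/3) = 2**(2/3)*(-891 + 10700*6**(1/3))/4752
F(9/4) = 2**(3/4)*(-63 + 27320*6**(1/4))/3276
F(2) = 1297/72
F(4/3) = 2**(2/3)*(-54 + 3895*6**(1/3))/1008

linearity at 1/2, 3 turns ℳ[f](s) into 3 summed integrals
segment 0 to 1/2 holds t; add its integral
∫ 2*t·t^(s-1) over [1/2, 3)
[3, ∞) adds the kernel integral of t**(-4)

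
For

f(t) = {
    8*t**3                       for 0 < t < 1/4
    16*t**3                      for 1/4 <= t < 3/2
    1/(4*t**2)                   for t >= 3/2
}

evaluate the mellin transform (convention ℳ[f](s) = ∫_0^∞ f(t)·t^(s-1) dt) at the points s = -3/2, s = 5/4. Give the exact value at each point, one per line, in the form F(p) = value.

F(-3/2) = -2/3 + 4540*sqrt(6)/567
F(5/4) = sqrt(2)*(-9 + 23600*6**(1/4))/2448

remove the common scale on t first: t**3 on [0, 1/2); 2*t**3 on [1/2, 3); t**(-2) on [3, ∞)
remove the shared t-power first: t on [0, 1/2); 2*t on [1/2, 3); t**(-4) on [3, ∞)
treat the 3 regions marked off by 1/4, 3/2 separately and sum
[0, 1/4) adds the kernel integral of 8*t**3
∫ 16*t**3·t^(s-1) over [1/4, 3/2)
[3/2, ∞) adds the kernel integral of 1/(4*t**2)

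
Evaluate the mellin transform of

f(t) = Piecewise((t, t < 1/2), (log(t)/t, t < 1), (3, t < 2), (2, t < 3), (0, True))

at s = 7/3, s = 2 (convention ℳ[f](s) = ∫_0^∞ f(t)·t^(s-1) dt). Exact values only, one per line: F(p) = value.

cuts at 1/2, 1, 2: linearity sums the 4 kernel integrals
on [0, 1/2): add ∫ t·t^(s-1) dt
on [1/2, 1): add ∫ log(t)/t·t^(s-1) dt
on [1, 2) integrate f = 3 against the kernel
on [2, 3) integrate f = 2 against the kernel

F(7/3) = -207/112 + 3*2**(2/3)*log(2)/16 + 51*2**(2/3)/320 + 12*2**(1/3)/7 + 54*3**(1/3)/7
F(2) = log(2)/2 + 217/24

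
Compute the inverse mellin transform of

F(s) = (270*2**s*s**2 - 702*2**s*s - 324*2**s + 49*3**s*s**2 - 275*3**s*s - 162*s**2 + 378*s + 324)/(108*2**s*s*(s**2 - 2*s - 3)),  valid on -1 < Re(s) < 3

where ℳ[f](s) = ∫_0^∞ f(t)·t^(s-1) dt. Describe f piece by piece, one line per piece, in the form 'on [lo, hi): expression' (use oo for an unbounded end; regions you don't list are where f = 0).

split f at 1/2, 1, 3/2: ℳ[f](s) collects 4 kernel integrals
on [0, 1/2) integrate f = t against the kernel
piece [1/2, 1): integrate (2*t + 1) against the kernel
the [1, 3/2) slice contributes ∫ t/2·t^(s-1) dt
between 3/2 and ∞ the integrand is t**(-3)·t^(s-1)

on [0, 1/2): t
on [1/2, 1): 2*t + 1
on [1, 3/2): t/2
on [3/2, oo): t**(-3)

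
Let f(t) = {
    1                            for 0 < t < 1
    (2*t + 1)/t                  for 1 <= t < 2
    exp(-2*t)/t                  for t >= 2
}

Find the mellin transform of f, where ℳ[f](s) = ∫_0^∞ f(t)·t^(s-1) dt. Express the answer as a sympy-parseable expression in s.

(4*2**s*(1 - s) - 2*2**s + 5*4**s*(s - 1) + 4**s + 4*s*(s - 1)*uppergamma(s - 1, 4))/(2*2**s*s*(s - 1))
  Re(s) > 0

undo the shared t-power: t on [0, 1); 2*t + 1 on [1, 2); exp(-2*t) on [2, ∞)
f breaks at 1, 2 into 3 integrals to sum
on [0, 1) integrate f = 1 against the kernel
on [1, 2): add ∫ (2*t + 1)/t·t^(s-1) dt
over [2, ∞), the kernel integral of exp(-2*t)/t enters the sum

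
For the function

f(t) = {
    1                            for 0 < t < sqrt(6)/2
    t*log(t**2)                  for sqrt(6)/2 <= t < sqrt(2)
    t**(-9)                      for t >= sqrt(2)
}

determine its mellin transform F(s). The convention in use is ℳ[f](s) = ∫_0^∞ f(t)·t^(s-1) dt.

reversing the shared t-power: t on [0, sqrt(6)/2); t**2*log(t**2) on [sqrt(6)/2, sqrt(2)); t**(-8) on [sqrt(2), ∞)
invert the power substitution to get sqrt(t) on [0, 3/2); t*log(t) on [3/2, 2); t**(-4) on [2, ∞)
split f at sqrt(6)/2, sqrt(2): ℳ[f](s) collects 3 kernel integrals
[0, sqrt(6)/2) adds the kernel integral of 1
∫ t*log(t**2)·t^(s-1) over [sqrt(6)/2, sqrt(2))
segment [sqrt(2), ∞) carries t**(-9); integrate it

2**(1/2 - s/2)*(16*2**(s - 1)*s*(s/2 - 9/2)*(s - 1)*log(2) - 32*2**(s - 1)*s*(s/2 - 9/2) + 32*2**(s - 1)*s*(s/2 - 9/2)*log(2) - 2**(s - 1)*s*(s + (s - 1)**2/4) - 12*3**(s/2 - 1/2)*s*(s/2 - 9/2)*(s - 1)*log(3) + 12*3**(s/2 - 1/2)*s*(s/2 - 9/2)*(s - 1)*log(2) - 24*3**(s/2 - 1/2)*s*(s/2 - 9/2)*log(3) + 24*3**(s/2 - 1/2)*s*(s/2 - 9/2)*log(2) + 24*3**(s/2 - 1/2)*s*(s/2 - 9/2) + 16*3**(s/2 - 1/2)*sqrt(6)*(s/2 - 9/2)*(s + (s - 1)**2/4))/(32*s*(s/2 - 9/2)*(s + (s - 1)**2/4))
  0 < Re(s) < 9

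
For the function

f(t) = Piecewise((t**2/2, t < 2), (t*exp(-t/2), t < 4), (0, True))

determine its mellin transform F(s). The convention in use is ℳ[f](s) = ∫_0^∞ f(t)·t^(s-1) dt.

reversing the shared t-power: t**3/2 on [0, 2); t**2*exp(-t/2) on [2, 4)
undo the shared t-power: t/2 on [0, 2); exp(-t/2) on [2, 4)
invert the common scale on t to get t on [0, 1); exp(-t) on [1, 2)
along the cuts 2, ℳ[f](s) splits into 2 integrals
∫ over [0, 2) of t**2/2·t^(s-1) joins the sum
over [2, 4), the kernel integral of t*exp(-t/2) enters the sum

2**(s + 1)*((s + 2)*uppergamma(s + 1, 1) - (s + 2)*uppergamma(s + 1, 2) + 1)/(s + 2)
  Re(s) > -2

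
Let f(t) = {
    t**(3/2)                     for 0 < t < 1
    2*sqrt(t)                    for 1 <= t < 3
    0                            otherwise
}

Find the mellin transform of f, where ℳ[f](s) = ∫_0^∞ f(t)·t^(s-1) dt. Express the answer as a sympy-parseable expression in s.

breakpoints 1: one integral from each of the 2 segments
for t in [0, 1): the term is ∫ t**(3/2)·t^(s-1)
[1, 3) adds the kernel integral of 2*sqrt(t)

(4*sqrt(3)*3**s*(2*s + 3) - 4*s - 10)/((2*s + 1)*(2*s + 3))
  Re(s) > -3/2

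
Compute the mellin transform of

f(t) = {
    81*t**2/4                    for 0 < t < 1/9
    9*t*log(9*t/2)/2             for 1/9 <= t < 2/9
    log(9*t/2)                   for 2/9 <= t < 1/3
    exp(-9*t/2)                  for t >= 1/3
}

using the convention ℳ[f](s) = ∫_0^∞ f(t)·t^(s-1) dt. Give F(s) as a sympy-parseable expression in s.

(4*2**s*s**2*(s + 2)*(s**2 + 2*s + 1)*uppergamma(s, 3/2) - 4*2**s*s**2*(s + 2) + 4*2**s*(s + 2)*(s**2 + 2*s + 1) + 3**s*s*(s + 2)*(-4*log(2) + 4*log(3))*(s**2 + 2*s + 1) - 4*3**s*(s + 2)*(s**2 + 2*s + 1) + s**3*(s + 2)*log(4) + s**2*(s + 2)*log(4) + 2*s**2*(s + 2) + s**2*(s**2 + 2*s + 1))/(4*9**s*s**2*(s + 2)*(s**2 + 2*s + 1))
  Re(s) > -2

remove the common scale on t first: 9*t**2/4 on [0, 1/3); 3*t*log(3*t/2)/2 on [1/3, 2/3); log(3*t/2) on [2/3, 1); …
remove the common scale on t first: t**2 on [0, 1/2); t*log(t) on [1/2, 1); log(t) on [1, 3/2); …
the 4 pieces separated at 1/9, 2/9, 1/3 each add one integral
the [0, 1/9) slice contributes ∫ 81*t**2/4·t^(s-1) dt
between 1/9 and 2/9 the integrand is 9*t*log(9*t/2)/2·t^(s-1)
for t in [2/9, 1/3): the term is ∫ log(9*t/2)·t^(s-1)
piece [1/3, ∞): integrate exp(-9*t/2) against the kernel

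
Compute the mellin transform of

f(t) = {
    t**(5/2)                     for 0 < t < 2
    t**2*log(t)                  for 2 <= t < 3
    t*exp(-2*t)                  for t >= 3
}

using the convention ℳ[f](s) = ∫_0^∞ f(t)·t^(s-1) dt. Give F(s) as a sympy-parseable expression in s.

remove the shared t-power first: t**(3/2) on [0, 2); t*log(t) on [2, 3); exp(-2*t) on [3, ∞)
slice at 2, 3, transform all 3 pieces, and sum them
on [0, 2) integrate f = t**(5/2) against the kernel
between 2 and 3 the integrand is t**2*log(t)·t^(s-1)
[3, ∞) adds the kernel integral of t*exp(-2*t)

(-8*12**s*(s + 1)*(2*s + 5)*log(2) - 8*12**s*(2*s + 5)*log(2) + 8*12**s*(2*s + 5) + 16*12**s*sqrt(2)*(2*s + (s + 1)**2 + 3) + 18*18**s*(s + 1)*(2*s + 5)*log(3) - 18*18**s*(2*s + 5) + 18*18**s*(2*s + 5)*log(3) + 3**s*(2*s + 5)*(2*s + (s + 1)**2 + 3)*uppergamma(s + 1, 6))/(2*6**s*(2*s + 5)*(2*s + (s + 1)**2 + 3))
  Re(s) > -5/2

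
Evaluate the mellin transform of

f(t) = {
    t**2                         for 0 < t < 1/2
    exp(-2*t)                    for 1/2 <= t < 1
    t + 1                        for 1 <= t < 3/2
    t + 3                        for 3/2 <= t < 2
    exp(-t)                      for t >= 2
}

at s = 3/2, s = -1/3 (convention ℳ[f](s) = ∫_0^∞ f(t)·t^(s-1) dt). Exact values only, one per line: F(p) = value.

slice at 1/2, 1, 3/2, 2, transform all 5 pieces, and sum them
∫ t**2·t^(s-1) over [0, 1/2)
segment 1/2 to 1 holds exp(-2*t); add its integral
∫ (t + 1)·t^(s-1) over [1, 3/2)
on [3/2, 2) integrate f = (t + 3) against the kernel
on [2, ∞): add ∫ exp(-t)·t^(s-1) dt

F(3/2) = sqrt(2)*(210*E + 210*sqrt(2)*(-1 + sqrt(pi)*exp(2)*erfc(sqrt(2)) + 2*sqrt(2)) + (-840*sqrt(3) - 448*sqrt(2) - 105*sqrt(pi)*erfc(sqrt(2)) + 105*sqrt(pi)*erfc(1) + 4719)*exp(2))*exp(-2)/840
F(-1/3) = 2**(1/3)*(-3*2**(1/3) - uppergamma(-1/3, 2) + 2**(2/3)*uppergamma(-1/3, 2)/2 + 3/20 + uppergamma(-1/3, 1) + 3*2**(2/3)/4 + 2*3**(2/3))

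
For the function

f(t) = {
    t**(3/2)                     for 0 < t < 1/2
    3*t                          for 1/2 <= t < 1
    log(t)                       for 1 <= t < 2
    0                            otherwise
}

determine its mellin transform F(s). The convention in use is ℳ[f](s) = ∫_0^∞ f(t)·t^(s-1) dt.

linearity at 1/2, 1 turns ℳ[f](s) into 3 summed integrals
segment [0, 1/2) carries t**(3/2); integrate it
∫ 3*t·t^(s-1) over [1/2, 1)
the [1, 2) slice contributes ∫ log(t)·t^(s-1) dt

(-2*2**(2*s)*(s + 1)*(2*s + 3) + 6*2**s*s**2*(2*s + 3) + 2*2**s*(s + 1)*(2*s + 3) + 4**s*s*(s + 1)*(2*s + 3)*log(4) + sqrt(2)*s**2*(s + 1) - 3*s**2*(2*s + 3))/(2*2**s*s**2*(s + 1)*(2*s + 3))
  Re(s) > -3/2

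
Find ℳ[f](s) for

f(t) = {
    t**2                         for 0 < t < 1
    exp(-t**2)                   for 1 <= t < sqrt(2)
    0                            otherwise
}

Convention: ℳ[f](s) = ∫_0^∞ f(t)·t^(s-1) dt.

strip the power substitution: t on [0, 1); exp(-t) on [1, 2)
along the cuts 1, ℳ[f](s) splits into 2 integrals
piece [0, 1): integrate t**2 against the kernel
on [1, sqrt(2)): add ∫ exp(-t**2)·t^(s-1) dt

((s + 2)*uppergamma(s/2, 1) - (s + 2)*uppergamma(s/2, 2) + 2)/(2*(s + 2))
  Re(s) > -2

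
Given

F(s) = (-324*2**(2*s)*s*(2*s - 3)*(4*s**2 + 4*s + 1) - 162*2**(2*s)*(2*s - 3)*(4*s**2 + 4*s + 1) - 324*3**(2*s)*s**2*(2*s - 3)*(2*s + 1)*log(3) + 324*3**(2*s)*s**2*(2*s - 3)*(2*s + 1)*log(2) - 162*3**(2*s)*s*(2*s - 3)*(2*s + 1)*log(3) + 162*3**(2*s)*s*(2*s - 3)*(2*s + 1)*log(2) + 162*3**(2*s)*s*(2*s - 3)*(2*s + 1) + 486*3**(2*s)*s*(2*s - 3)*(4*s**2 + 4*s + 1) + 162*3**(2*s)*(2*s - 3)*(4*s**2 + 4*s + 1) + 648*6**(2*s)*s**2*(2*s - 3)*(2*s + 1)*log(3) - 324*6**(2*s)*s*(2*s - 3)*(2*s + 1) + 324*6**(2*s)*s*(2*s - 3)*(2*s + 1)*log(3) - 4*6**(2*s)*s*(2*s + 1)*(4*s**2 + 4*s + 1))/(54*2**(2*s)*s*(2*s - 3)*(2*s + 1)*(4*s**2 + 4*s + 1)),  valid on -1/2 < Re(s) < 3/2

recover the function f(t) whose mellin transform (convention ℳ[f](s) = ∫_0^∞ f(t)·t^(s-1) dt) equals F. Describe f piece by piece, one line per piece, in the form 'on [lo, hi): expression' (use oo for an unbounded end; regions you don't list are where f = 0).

on [0, 1): sqrt(t)
on [1, 9/4): sqrt(t) + 3
on [9/4, 9): sqrt(t)*log(sqrt(t))
on [9, oo): t**(-3/2)

reversing the power substitution: t on [0, 1); t + 3 on [1, 3/2); t*log(t) on [3/2, 3); …
decompose at 1, 9/4, 9; ℳ[f](s) sums the 4 pieces' integrals
∫ over [0, 1) of sqrt(t)·t^(s-1) joins the sum
on [1, 9/4): add ∫ (sqrt(t) + 3)·t^(s-1) dt
on [9/4, 9): add ∫ sqrt(t)*log(sqrt(t))·t^(s-1) dt
∫ t**(-3/2)·t^(s-1) over [9, ∞)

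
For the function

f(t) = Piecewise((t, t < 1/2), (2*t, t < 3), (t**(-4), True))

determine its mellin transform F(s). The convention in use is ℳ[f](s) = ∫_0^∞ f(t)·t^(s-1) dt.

(970*6**s*s - 3890*6**s - 81*s + 324)/(162*2**s*(s**2 - 3*s - 4))
  -1 < Re(s) < 4

breakpoints 1/2, 3: one integral from each of the 3 segments
the [0, 1/2) slice contributes ∫ t·t^(s-1) dt
over [1/2, 3), the kernel integral of 2*t enters the sum
piece [3, ∞): integrate t**(-4) against the kernel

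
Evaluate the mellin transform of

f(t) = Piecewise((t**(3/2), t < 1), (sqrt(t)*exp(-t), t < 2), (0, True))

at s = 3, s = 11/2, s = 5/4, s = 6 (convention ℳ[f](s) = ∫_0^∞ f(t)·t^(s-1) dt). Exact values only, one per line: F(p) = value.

peel off the shared t-power: t on [0, 1); exp(-t) on [1, 2)
integrate the 2 segments split at 1, then add the results
∫ t**(3/2)·t^(s-1) over [0, 1)
on [1, 2): add ∫ sqrt(t)*exp(-t)·t^(s-1) dt

F(3) = (-918*sqrt(2) + (-135*sqrt(pi)*erfc(sqrt(2)) + 16 + 135*sqrt(pi)*erfc(1))*exp(2) + 522*E)*exp(-2)/72
F(11/2) = -872*exp(-2) + 1/7 + 326*exp(-1)
F(5/4) = -uppergamma(7/4, 2) + 4/11 + uppergamma(7/4, 1)
F(6) = (-1365570*sqrt(2) + (-155925*sqrt(pi)*erfc(sqrt(2)) + 128 + 155925*sqrt(pi)*erfc(1))*exp(2) + 632910*E)*exp(-2)/960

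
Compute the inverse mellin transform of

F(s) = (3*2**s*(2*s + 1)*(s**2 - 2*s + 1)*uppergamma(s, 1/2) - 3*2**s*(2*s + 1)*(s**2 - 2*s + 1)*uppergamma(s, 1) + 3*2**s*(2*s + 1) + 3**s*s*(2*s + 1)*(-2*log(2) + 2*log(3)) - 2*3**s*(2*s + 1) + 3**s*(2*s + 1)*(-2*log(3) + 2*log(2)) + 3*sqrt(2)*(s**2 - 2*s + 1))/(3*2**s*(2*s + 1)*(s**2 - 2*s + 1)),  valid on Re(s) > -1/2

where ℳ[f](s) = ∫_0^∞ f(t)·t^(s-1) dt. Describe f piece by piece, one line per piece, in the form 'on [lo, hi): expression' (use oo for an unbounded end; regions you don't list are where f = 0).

on [0, 1/2): sqrt(t)
on [1/2, 1): exp(-t)
on [1, 3/2): log(t)/t

split f at 1/2, 1: ℳ[f](s) collects 3 kernel integrals
on [0, 1/2) integrate f = sqrt(t) against the kernel
segment 1/2 to 1 holds exp(-t); add its integral
on [1, 3/2): add ∫ log(t)/t·t^(s-1) dt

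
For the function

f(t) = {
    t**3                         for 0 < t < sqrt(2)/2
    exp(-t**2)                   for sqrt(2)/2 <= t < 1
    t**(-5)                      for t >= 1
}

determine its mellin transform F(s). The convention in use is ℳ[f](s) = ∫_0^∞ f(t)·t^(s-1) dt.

(2*2**(s/2)*(s - 5)*(s + 3)*uppergamma(s/2, 1/2) - 2*2**(s/2)*(s - 5)*(s + 3)*uppergamma(s/2, 1) - 4*2**(s/2)*(s + 3) + sqrt(2)*(s - 5))/(4*2**(s/2)*(s - 5)*(s + 3))
  -3 < Re(s) < 5

invert the power substitution to get t**(3/2) on [0, 1/2); exp(-t) on [1/2, 1); t**(-5/2) on [1, ∞)
the 3 pieces separated at sqrt(2)/2, 1 each add one integral
∫ over [0, sqrt(2)/2) of t**3·t^(s-1) joins the sum
segment [sqrt(2)/2, 1) carries exp(-t**2); integrate it
piece [1, ∞): integrate t**(-5) against the kernel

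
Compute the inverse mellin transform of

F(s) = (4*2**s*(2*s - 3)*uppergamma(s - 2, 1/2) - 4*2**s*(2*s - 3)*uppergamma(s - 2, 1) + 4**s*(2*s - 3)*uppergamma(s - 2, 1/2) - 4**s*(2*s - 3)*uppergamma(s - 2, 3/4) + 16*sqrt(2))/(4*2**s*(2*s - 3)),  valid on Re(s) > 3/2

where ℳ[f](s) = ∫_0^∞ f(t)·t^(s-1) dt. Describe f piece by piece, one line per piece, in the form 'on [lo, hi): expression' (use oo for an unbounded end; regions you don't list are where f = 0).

the shared t-power comes off first: 1/sqrt(t) on [0, 1/2); exp(-t)/t on [1/2, 1); exp(-t/2)/t on [1, 3/2)
peel off the shared t-power: sqrt(t) on [0, 1/2); exp(-t) on [1/2, 1); exp(-t/2) on [1, 3/2)
linearity at 1/2, 1 turns ℳ[f](s) into 3 summed integrals
the [0, 1/2) slice contributes ∫ t**(-3/2)·t^(s-1) dt
between 1/2 and 1 the integrand is exp(-t)/t**2·t^(s-1)
segment [1, 3/2) carries exp(-t/2)/t**2; integrate it

on [0, 1/2): t**(-3/2)
on [1/2, 1): exp(-t)/t**2
on [1, 3/2): exp(-t/2)/t**2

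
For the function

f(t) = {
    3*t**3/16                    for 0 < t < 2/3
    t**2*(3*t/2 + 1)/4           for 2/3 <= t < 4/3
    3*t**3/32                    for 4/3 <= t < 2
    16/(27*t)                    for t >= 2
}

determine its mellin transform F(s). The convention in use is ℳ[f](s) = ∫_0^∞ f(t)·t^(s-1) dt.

2**s*(120*2**s*(s - 1)*(s + 2) + 48*2**s*(s - 1) + 81*3**s*(s - 1)*(s + 2) - 32*3**s*(s + 2)*(s + 3) - 12*s - 18*(s - 1)*(s + 2) + 12)/(108*3**s*(s - 1)*(s + 2)*(s + 3))
  -3 < Re(s) < 1

strip the common scale on t: 3*t**3/2 on [0, 1/3); t**2*(3*t + 1) on [1/3, 2/3); 3*t**3/4 on [2/3, 1); …
peel off the shared t-power: 3*t/2 on [0, 1/3); 3*t + 1 on [1/3, 2/3); 3*t/4 on [2/3, 1); …
strip the common scale on t: t on [0, 1/2); 2*t + 1 on [1/2, 1); t/2 on [1, 3/2); …
slice at 2/3, 4/3, 2, transform all 4 pieces, and sum them
between 0 and 2/3 the integrand is 3*t**3/16·t^(s-1)
piece [2/3, 4/3): integrate t**2*(3*t/2 + 1)/4 against the kernel
between 4/3 and 2 the integrand is 3*t**3/32·t^(s-1)
the [2, ∞) slice contributes ∫ 16/(27*t)·t^(s-1) dt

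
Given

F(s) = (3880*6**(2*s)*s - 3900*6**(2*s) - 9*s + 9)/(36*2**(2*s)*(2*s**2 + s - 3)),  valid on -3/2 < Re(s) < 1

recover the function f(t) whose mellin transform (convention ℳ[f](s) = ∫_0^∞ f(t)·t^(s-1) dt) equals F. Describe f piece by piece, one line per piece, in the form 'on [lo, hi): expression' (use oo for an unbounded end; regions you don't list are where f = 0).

on [0, 1/4): t**(3/2)
on [1/4, 9): 2*t**(3/2)
on [9, oo): 1/t

back out the shared t-power: sqrt(t) on [0, 1/4); 2*sqrt(t) on [1/4, 9); t**(-2) on [9, ∞)
reversing the power substitution: t on [0, 1/2); 2*t on [1/2, 3); t**(-4) on [3, ∞)
cuts at 1/4, 9: linearity sums the 3 kernel integrals
over [0, 1/4), the kernel integral of t**(3/2) enters the sum
on [1/4, 9): add ∫ 2*t**(3/2)·t^(s-1) dt
segment [9, ∞) carries 1/t; integrate it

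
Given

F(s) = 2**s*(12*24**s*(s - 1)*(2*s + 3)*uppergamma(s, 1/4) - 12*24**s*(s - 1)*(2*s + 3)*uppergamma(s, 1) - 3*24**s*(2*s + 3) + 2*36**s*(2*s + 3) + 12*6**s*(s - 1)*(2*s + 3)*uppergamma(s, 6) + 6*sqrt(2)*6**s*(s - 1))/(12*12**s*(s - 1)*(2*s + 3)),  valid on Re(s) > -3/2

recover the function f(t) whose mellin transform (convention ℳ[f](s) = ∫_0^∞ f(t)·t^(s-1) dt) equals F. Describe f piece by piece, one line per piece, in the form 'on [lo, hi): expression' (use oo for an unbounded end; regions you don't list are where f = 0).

undo the common scale on t: t**(3/2) on [0, 1/2); exp(-t/2) on [1/2, 2); 1/(2*t) on [2, 3); …
integrate the 4 segments split at 1, 4, 6, then add the results
∫ sqrt(2)*t**(3/2)/4·t^(s-1) over [0, 1)
on [1, 4): add ∫ exp(-t/4)·t^(s-1) dt
over [4, 6), the kernel integral of 1/t enters the sum
for t in [6, ∞): the term is ∫ exp(-t)·t^(s-1)

on [0, 1): sqrt(2)*t**(3/2)/4
on [1, 4): exp(-t/4)
on [4, 6): 1/t
on [6, oo): exp(-t)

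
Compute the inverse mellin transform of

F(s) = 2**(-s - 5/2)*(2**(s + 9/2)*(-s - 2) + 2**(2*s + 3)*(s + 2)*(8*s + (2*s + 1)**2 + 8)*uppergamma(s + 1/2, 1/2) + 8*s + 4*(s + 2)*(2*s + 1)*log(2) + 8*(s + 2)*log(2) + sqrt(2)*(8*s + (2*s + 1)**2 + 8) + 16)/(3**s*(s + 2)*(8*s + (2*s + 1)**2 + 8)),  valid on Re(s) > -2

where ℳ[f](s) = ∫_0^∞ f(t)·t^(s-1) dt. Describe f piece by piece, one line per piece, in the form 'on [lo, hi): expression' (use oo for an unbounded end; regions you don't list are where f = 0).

reversing the common scale on t: t**2 on [0, 1/2); t**(3/2)*log(t) on [1/2, 1); sqrt(t)*exp(-t/2) on [1, ∞)
reversing the shared t-power: t**(3/2) on [0, 1/2); t*log(t) on [1/2, 1); exp(-t/2) on [1, ∞)
breakpoints 1/6, 1/3: one integral from each of the 3 segments
for t in [0, 1/6): the term is ∫ 9*t**2·t^(s-1)
for t in [1/6, 1/3): the term is ∫ 3*sqrt(3)*t**(3/2)*log(3*t)·t^(s-1)
on [1/3, ∞) integrate f = sqrt(3)*sqrt(t)*exp(-3*t/2) against the kernel

on [0, 1/6): 9*t**2
on [1/6, 1/3): 3*sqrt(3)*t**(3/2)*log(3*t)
on [1/3, oo): sqrt(3)*sqrt(t)*exp(-3*t/2)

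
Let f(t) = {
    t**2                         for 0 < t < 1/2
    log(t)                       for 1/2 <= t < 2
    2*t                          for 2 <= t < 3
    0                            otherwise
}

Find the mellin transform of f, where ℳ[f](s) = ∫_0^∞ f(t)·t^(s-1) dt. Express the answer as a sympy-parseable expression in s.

(-16*2**(2*s)*s**2*(s + 2) + 4*2**(2*s)*s*(s + 1)*(s + 2)*log(2) - 4*2**(2*s)*(s + 1)*(s + 2) + 24*6**s*s**2*(s + 2) + s**2*(s + 1) + 4*s*(s + 1)*(s + 2)*log(2) + 4*(s + 1)*(s + 2))/(4*2**s*s**2*(s + 1)*(s + 2))
  Re(s) > -2

split f at 1/2, 2: ℳ[f](s) collects 3 kernel integrals
∫ t**2·t^(s-1) over [0, 1/2)
segment 1/2 to 2 holds log(t); add its integral
for t in [2, 3): the term is ∫ 2*t·t^(s-1)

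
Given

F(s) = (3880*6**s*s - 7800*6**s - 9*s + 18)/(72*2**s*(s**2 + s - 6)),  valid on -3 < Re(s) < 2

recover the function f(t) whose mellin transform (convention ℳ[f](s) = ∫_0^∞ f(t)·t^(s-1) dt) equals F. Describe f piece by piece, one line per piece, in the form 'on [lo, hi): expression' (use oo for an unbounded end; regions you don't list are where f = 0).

remove the shared t-power first: t on [0, 1/2); 2*t on [1/2, 3); t**(-4) on [3, ∞)
split f at 1/2, 3: ℳ[f](s) collects 3 kernel integrals
on [0, 1/2): add ∫ t**3·t^(s-1) dt
∫ over [1/2, 3) of 2*t**3·t^(s-1) joins the sum
between 3 and ∞ the integrand is t**(-2)·t^(s-1)

on [0, 1/2): t**3
on [1/2, 3): 2*t**3
on [3, oo): t**(-2)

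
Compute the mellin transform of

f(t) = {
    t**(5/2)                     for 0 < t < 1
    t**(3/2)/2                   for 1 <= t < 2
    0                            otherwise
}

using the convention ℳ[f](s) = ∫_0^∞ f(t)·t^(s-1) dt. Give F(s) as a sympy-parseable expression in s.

the shared t-power comes off first: t**2 on [0, 1); t/2 on [1, 2)
back out the shared t-power: t on [0, 1); 1/2 on [1, 2)
summing 2 kernel integrals split by 1 yields ℳ[f](s)
over [0, 1), the kernel integral of t**(5/2) enters the sum
segment 1 to 2 holds t**(3/2)/2; add its integral

(2**(s + 3/2)*(2*s + 5) + 2*s + 1)/((2*s + 3)*(2*s + 5))
  Re(s) > -5/2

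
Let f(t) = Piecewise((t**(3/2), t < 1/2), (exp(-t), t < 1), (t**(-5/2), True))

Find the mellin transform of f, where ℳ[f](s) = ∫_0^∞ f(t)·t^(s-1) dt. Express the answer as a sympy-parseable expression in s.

the 3 pieces separated at 1/2, 1 each add one integral
segment 0 to 1/2 holds t**(3/2); add its integral
∫ over [1/2, 1) of exp(-t)·t^(s-1) joins the sum
on [1, ∞) integrate f = t**(-5/2) against the kernel

(2*2**s*(2*s - 5)*(2*s + 3)*uppergamma(s, 1/2) - 2*2**s*(2*s - 5)*(2*s + 3)*uppergamma(s, 1) - 4*2**s*(2*s + 3) + sqrt(2)*(2*s - 5))/(2*2**s*(2*s - 5)*(2*s + 3))
  -3/2 < Re(s) < 5/2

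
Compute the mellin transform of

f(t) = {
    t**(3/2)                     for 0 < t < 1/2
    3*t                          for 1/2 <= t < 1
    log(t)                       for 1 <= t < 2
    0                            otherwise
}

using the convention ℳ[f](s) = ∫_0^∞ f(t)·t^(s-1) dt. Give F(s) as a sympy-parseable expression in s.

along the cuts 1/2, 1, ℳ[f](s) splits into 3 integrals
[0, 1/2) adds the kernel integral of t**(3/2)
∫ 3*t·t^(s-1) over [1/2, 1)
∫ log(t)·t^(s-1) over [1, 2)

(-2*2**(2*s)*(s + 1)*(2*s + 3) + 6*2**s*s**2*(2*s + 3) + 2*2**s*(s + 1)*(2*s + 3) + 4**s*s*(s + 1)*(2*s + 3)*log(4) + sqrt(2)*s**2*(s + 1) - 3*s**2*(2*s + 3))/(2*2**s*s**2*(s + 1)*(2*s + 3))
  Re(s) > -3/2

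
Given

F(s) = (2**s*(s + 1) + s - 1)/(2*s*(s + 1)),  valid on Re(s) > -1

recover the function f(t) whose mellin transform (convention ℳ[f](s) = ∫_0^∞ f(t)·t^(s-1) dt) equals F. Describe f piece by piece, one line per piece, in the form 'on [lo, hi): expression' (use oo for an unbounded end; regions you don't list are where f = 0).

on [0, 1): t
on [1, 2): 1/2

along the cuts 1, ℳ[f](s) splits into 2 integrals
on [0, 1): add ∫ t·t^(s-1) dt
on [1, 2) integrate f = 1/2 against the kernel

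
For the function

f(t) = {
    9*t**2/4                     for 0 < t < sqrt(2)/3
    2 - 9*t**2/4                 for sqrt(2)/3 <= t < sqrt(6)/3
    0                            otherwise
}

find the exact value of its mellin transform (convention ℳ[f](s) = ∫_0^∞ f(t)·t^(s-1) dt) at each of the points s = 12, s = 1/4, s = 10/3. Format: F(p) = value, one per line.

F(12) = 58192/11160261
F(1/4) = 2*2**(1/8)*3**(3/4)*(-34 + 33*3**(1/8))/27
F(10/3) = 6**(2/3)*(-22 + 51*3**(2/3))/2160

the common scale on t comes off first: t**2 on [0, sqrt(2)/2); 2 - t**2 on [sqrt(2)/2, sqrt(6)/2)
peel off the power substitution: t on [0, 1/2); 2 - t on [1/2, 3/2)
f breaks at sqrt(2)/3 into 2 integrals to sum
on [0, sqrt(2)/3): add ∫ 9*t**2/4·t^(s-1) dt
on [sqrt(2)/3, sqrt(6)/3): add ∫ (2 - 9*t**2/4)·t^(s-1) dt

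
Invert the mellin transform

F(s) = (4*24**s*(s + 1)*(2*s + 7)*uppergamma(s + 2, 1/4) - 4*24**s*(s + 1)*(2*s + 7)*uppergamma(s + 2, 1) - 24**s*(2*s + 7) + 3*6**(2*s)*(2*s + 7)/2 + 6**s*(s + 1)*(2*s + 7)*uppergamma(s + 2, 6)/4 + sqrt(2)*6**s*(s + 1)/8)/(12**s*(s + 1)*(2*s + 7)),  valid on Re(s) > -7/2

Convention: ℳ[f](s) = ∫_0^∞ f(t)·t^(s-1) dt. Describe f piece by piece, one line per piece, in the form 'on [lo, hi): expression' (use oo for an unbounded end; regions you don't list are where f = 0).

on [0, 1/2): t**(7/2)
on [1/2, 2): t**2*exp(-t/2)
on [2, 3): t/2
on [3, oo): t**2*exp(-2*t)

strip the shared t-power: t**(3/2) on [0, 1/2); exp(-t/2) on [1/2, 2); 1/(2*t) on [2, 3); …
slice at 1/2, 2, 3, transform all 4 pieces, and sum them
∫ over [0, 1/2) of t**(7/2)·t^(s-1) joins the sum
∫ over [1/2, 2) of t**2*exp(-t/2)·t^(s-1) joins the sum
between 2 and 3 the integrand is t/2·t^(s-1)
piece [3, ∞): integrate t**2*exp(-2*t) against the kernel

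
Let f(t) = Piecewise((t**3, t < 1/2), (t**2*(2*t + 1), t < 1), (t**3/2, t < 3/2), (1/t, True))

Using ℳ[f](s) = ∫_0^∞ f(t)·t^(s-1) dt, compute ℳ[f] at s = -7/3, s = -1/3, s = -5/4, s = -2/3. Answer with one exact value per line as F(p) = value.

back out the shared t-power: t on [0, 1/2); 2*t + 1 on [1/2, 1); t/2 on [1, 3/2); …
split f at 1/2, 1, 3/2: ℳ[f](s) collects 4 kernel integrals
for t in [0, 1/2): the term is ∫ t**3·t^(s-1)
the [1/2, 1) slice contributes ∫ t**2*(2*t + 1)·t^(s-1) dt
on [1, 3/2) integrate f = t**3/2 against the kernel
between 3/2 and ∞ the integrand is 1/t·t^(s-1)

F(-7/3) = 2**(1/3)*(-405*2**(2/3) + 437*3**(2/3) + 2430)/1080
F(-1/3) = 2**(1/3)*(-378 + 725*3**(2/3) + 1116*2**(2/3))/1920
F(-5/4) = 2**(1/4)*(-2754 + 953*3**(3/4) + 3726*2**(3/4))/3402
F(-2/3) = 2**(2/3)*(-405 + 629*3**(1/3) + 1170*2**(1/3))/1680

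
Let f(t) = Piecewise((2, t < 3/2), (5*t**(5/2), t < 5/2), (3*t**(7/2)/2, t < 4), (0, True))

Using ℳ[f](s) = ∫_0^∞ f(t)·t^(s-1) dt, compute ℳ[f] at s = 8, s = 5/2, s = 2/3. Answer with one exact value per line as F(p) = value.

along the cuts 3/2, 5/2, ℳ[f](s) splits into 3 integrals
for t in [0, 3/2): the term is ∫ 2·t^(s-1)
segment [3/2, 5/2) carries 5*t**(5/2); integrate it
the [5/2, 4) slice contributes ∫ 3*t**(7/2)/2·t^(s-1) dt

F(8) = -98415*sqrt(6)/7168 + 1416015625*sqrt(10)/1978368 + 25769954679/23552
F(5/2) = 9*sqrt(6)/10 + 269575/256
F(2/3) = -405*2**(5/6)*3**(1/6)/152 + 3*2**(1/3)*3**(2/3)/2 + 3225*2**(5/6)*5**(1/6)/608 + 2304*2**(1/3)/25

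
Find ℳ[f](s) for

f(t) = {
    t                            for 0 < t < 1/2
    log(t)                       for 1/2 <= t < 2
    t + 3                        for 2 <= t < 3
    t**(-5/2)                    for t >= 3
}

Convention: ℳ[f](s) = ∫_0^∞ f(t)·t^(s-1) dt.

(-270*2**(2*s)*s**2*(2*s - 5) + 54*2**(2*s)*s*(s + 1)*(2*s - 5)*log(2) - 162*2**(2*s)*s*(2*s - 5) - 54*2**(2*s)*(s + 1)*(2*s - 5) - 4*sqrt(3)*6**s*s**2*(s + 1) + 324*6**s*s**2*(2*s - 5) + 162*6**s*s*(2*s - 5) + 27*s**2*(2*s - 5) + 54*s*(s + 1)*(2*s - 5)*log(2) + (2*s - 5)*(54*s + 54))/(54*2**s*s**2*(s + 1)*(2*s - 5))
  -1 < Re(s) < 5/2

breakpoints 1/2, 2, 3: one integral from each of the 4 segments
∫ t·t^(s-1) over [0, 1/2)
on [1/2, 2): add ∫ log(t)·t^(s-1) dt
[2, 3) adds the kernel integral of (t + 3)
the [3, ∞) slice contributes ∫ t**(-5/2)·t^(s-1) dt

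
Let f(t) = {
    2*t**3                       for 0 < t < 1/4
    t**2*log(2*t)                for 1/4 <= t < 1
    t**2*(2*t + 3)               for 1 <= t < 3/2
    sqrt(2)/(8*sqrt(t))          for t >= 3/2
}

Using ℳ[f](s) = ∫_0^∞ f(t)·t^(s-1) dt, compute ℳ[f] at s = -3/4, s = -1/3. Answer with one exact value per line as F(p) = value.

F(-3/4) = -884/225 + 6**(3/4)/45 + sqrt(2)*log(2)/10 + 97*sqrt(2)/900 + 4*log(2)/5 + 14*2**(3/4)*3**(1/4)/5
F(-1/3) = -291/100 + 3*2**(2/3)*log(2)/80 + 219*2**(2/3)/6400 + 2**(1/3)*3**(1/6)/10 + 3*log(2)/5 + 351*18**(1/3)/160

the shared t-power comes off first: 2*t on [0, 1/4); log(2*t) on [1/4, 1); 2*t + 3 on [1, 3/2); …
undo the common scale on t: t on [0, 1/2); log(t) on [1/2, 2); t + 3 on [2, 3); …
the 4 pieces separated at 1/4, 1, 3/2 each add one integral
∫ 2*t**3·t^(s-1) over [0, 1/4)
∫ t**2*log(2*t)·t^(s-1) over [1/4, 1)
the [1, 3/2) slice contributes ∫ t**2*(2*t + 3)·t^(s-1) dt
on [3/2, ∞) integrate f = sqrt(2)/(8*sqrt(t)) against the kernel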